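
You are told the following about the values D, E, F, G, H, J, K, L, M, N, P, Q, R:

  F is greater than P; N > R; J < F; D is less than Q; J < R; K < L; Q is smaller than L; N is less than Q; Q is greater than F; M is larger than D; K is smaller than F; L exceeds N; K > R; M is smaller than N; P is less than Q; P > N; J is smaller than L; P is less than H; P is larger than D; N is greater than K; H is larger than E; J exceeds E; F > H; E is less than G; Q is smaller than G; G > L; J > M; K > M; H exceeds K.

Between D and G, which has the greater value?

Chaining the given relations: D < M < J < R < K < N < P < H < F < Q < L < G.
So D < G; G is the larger of the two.

G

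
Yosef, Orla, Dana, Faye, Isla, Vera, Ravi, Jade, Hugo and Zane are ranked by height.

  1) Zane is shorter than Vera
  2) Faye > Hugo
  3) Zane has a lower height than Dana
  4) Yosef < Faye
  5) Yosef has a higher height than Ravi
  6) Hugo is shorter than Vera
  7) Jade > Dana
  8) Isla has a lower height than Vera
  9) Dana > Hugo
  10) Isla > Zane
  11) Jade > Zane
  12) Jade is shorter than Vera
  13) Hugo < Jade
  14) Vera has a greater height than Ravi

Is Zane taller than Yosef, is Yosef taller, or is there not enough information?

Following every chain through Zane: above Zane we get Isla, Dana, Jade, Vera.
Yosef is not reached, and no chain runs the other way from Yosef to Zane.
So the given relations leave the order of Zane and Yosef undetermined.

undetermined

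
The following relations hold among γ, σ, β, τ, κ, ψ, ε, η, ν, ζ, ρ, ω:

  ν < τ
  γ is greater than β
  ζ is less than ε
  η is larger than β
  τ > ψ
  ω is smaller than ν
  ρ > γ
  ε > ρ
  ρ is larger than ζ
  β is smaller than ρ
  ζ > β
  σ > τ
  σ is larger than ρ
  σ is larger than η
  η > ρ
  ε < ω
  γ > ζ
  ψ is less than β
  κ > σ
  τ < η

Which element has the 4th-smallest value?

γ

Chaining the given pairs: ψ < β < ζ < γ < ρ < ε < ω < ν < τ < η < σ < κ.
Counting 4 from the smallest end gives γ.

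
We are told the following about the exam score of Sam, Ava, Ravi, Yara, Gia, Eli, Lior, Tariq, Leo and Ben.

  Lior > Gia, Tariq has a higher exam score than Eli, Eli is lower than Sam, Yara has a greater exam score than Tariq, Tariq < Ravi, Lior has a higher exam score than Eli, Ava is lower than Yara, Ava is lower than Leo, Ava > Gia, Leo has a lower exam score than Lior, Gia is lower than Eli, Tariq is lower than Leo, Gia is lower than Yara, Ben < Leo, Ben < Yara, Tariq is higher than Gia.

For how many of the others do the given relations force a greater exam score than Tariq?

Directly above Tariq: Leo, Ravi, Yara.
One step further: Lior (4 so far).
No other element is forced above Tariq by the given relations, so the count is 4.

4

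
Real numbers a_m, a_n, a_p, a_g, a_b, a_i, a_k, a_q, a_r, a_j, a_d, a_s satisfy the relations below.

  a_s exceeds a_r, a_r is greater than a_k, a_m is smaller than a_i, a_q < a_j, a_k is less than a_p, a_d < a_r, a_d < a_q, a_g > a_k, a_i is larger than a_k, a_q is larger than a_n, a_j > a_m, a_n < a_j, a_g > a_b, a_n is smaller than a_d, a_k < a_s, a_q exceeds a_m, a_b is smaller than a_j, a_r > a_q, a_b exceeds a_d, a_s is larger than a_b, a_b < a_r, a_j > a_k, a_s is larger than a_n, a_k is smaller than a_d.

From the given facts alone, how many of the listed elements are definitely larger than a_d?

6

The elements the relations force above a_d are a_q, a_b, a_j, a_r, a_s, a_g — no chain reaches any other.
That is 6.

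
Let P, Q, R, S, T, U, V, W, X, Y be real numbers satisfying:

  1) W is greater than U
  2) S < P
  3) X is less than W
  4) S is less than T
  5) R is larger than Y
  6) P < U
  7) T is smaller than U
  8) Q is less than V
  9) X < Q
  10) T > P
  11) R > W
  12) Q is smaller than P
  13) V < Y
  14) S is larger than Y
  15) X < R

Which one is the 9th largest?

Q

Chaining the given pairs: X < Q < V < Y < S < P < T < U < W < R.
Counting 9 from the largest end gives Q.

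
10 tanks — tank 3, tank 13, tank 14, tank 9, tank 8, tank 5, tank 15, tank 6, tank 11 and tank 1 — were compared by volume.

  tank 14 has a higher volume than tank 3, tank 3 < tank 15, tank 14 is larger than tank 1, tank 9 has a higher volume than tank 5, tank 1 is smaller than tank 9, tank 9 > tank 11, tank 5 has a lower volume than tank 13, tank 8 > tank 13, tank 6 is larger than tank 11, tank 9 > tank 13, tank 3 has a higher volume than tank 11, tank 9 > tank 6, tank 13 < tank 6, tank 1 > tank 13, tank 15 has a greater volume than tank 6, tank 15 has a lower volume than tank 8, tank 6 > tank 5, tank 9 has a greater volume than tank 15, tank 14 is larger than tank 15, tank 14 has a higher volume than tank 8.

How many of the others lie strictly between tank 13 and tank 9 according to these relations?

Chaining upward from tank 13 reaches: tank 1, tank 6, tank 15, tank 8, tank 14.
Chaining downward from tank 9 reaches: tank 5, tank 11, tank 1, tank 6, tank 3, tank 15.
Strictly between tank 13 and tank 9 are those in both lists: tank 1, tank 6, tank 15 — 3 elements.

3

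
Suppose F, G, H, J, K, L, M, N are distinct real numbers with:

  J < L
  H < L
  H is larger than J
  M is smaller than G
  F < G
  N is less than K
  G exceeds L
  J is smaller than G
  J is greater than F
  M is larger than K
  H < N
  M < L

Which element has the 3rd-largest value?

The consecutive relations fix a unique order: F < J < H < N < K < M < L < G.
Counting 3 from the largest end gives M.

M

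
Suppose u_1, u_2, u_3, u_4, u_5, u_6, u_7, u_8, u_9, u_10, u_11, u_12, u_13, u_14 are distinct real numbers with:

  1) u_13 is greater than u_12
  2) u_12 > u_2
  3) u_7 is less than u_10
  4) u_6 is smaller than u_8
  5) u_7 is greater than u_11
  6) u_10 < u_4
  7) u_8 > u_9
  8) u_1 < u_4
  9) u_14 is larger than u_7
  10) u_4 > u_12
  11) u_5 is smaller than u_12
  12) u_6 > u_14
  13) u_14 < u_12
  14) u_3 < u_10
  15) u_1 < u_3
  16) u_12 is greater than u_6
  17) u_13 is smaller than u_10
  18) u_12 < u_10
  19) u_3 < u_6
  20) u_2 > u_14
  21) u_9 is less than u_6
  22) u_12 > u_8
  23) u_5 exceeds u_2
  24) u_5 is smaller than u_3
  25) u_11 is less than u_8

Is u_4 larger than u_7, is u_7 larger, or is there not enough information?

Chaining the given relations: u_7 < u_14 < u_2 < u_5 < u_3 < u_6 < u_8 < u_12 < u_13 < u_10 < u_4.
So u_4 is larger.

u_4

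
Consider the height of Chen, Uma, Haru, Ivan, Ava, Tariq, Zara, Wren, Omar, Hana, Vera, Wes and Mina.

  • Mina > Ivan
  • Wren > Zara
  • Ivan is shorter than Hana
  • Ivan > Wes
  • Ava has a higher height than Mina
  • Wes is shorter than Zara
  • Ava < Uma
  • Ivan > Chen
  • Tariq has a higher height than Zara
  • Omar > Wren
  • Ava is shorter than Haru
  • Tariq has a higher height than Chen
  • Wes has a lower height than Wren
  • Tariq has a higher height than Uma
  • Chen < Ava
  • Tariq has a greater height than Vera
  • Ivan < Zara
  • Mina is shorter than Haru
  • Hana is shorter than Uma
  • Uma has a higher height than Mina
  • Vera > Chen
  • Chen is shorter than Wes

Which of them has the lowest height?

Wes is not least since Chen < Wes; Ivan is not least since Chen < Ivan; Mina is not least since Ivan < Mina; Ava is not least since Mina < Ava; Hana is not least since Ivan < Hana; Uma is not least since Ava < Uma; Vera is not least since Chen < Vera; Zara is not least since Ivan < Zara; Wren is not least since Zara < Wren; Omar is not least since Wren < Omar; Haru is not least since Ava < Haru; Tariq is not least since Uma < Tariq.
Only Chen has nothing below it, so Chen is the lowest height.

Chen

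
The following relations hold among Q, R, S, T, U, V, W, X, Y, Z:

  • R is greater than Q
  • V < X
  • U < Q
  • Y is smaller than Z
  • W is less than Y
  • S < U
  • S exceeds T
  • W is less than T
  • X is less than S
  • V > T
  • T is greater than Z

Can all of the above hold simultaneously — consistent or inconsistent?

consistent

The single ordering W < Y < Z < T < V < X < S < U < Q < R satisfies every listed relation, so no contradiction arises.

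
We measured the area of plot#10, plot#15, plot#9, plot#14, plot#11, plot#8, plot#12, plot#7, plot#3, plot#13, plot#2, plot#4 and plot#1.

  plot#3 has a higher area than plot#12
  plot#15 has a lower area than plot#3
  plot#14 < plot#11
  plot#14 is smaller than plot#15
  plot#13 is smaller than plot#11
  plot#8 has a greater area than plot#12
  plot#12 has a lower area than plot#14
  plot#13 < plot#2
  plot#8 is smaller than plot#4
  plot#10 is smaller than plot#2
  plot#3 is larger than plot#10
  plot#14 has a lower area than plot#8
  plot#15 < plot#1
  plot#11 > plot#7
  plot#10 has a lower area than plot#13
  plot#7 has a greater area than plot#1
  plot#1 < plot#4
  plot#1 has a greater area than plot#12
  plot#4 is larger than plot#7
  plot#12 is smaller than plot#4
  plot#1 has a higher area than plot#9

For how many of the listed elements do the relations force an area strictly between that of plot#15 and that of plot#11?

The relations place plot#15 below plot#11. An element lies strictly between them when it is forced above plot#15 and also forced below plot#11.
Above plot#15: {plot#1, plot#3, plot#7, plot#4}. Below plot#11: {plot#10, plot#9, plot#12, plot#14, plot#13, plot#1, plot#7}.
Intersection: {plot#1, plot#7} — 2.

2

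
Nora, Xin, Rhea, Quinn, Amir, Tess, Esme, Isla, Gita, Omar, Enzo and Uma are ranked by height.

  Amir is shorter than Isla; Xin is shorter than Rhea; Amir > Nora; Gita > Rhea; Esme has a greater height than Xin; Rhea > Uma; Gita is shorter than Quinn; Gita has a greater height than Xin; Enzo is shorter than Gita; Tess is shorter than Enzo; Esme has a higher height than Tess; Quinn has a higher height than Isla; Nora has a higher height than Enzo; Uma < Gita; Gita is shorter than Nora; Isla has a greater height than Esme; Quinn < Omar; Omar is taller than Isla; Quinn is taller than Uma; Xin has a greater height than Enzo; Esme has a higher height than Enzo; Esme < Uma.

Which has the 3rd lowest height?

Chaining the given pairs: Tess < Enzo < Xin < Esme < Uma < Rhea < Gita < Nora < Amir < Isla < Quinn < Omar.
The 3rd smallest is Xin.

Xin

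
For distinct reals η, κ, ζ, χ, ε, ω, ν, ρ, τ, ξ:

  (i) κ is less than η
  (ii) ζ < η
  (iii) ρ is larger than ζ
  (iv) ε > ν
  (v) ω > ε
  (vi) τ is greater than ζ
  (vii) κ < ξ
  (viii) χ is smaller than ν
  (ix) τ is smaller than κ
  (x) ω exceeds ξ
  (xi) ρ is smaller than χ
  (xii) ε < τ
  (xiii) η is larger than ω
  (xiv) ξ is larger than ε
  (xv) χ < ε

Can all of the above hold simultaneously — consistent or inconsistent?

consistent

Every relation is compatible with ζ < ρ < χ < ν < ε < τ < κ < ξ < ω < η; the set is consistent.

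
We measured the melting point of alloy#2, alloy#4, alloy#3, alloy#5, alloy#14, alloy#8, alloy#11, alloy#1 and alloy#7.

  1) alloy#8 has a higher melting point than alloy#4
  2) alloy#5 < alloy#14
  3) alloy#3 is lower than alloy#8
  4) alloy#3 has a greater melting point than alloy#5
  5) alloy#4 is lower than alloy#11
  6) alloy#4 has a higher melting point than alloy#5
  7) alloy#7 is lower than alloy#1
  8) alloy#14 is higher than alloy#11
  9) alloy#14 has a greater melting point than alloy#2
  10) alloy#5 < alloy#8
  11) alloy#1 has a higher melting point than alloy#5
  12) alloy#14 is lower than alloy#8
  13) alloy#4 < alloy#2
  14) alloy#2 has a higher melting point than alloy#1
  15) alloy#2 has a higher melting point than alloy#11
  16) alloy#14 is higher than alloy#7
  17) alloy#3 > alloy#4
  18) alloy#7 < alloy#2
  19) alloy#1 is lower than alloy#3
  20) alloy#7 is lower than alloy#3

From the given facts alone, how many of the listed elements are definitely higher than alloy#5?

Directly above alloy#5: alloy#4, alloy#1, alloy#3, alloy#14, alloy#8.
One step further: alloy#11, alloy#2 (7 so far).
Nothing else is reachable above alloy#5; 7 in all.

7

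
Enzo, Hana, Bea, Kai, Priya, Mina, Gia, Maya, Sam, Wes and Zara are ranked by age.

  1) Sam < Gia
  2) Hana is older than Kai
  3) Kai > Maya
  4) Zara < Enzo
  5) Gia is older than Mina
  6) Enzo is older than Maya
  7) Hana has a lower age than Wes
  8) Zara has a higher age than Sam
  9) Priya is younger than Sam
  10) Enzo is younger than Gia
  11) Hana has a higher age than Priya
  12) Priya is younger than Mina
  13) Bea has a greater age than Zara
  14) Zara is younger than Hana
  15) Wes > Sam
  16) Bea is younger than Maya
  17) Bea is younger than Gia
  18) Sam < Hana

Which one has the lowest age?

Priya

Chaining upward from Priya: directly above it, Sam, Mina, Hana; then Zara, Gia, Wes; then Bea, Enzo; then Maya; then Kai.
That covers every other element, and nothing is given below Priya, so Priya is the lowest age.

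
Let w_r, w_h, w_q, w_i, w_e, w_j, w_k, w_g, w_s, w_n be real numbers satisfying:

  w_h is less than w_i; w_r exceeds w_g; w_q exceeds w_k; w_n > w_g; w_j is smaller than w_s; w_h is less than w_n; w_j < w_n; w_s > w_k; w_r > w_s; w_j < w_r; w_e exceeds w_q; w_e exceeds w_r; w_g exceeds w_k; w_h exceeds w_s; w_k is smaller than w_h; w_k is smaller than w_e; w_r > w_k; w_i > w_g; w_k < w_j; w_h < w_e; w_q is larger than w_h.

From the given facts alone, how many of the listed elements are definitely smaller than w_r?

4

From w_r the given relations immediately reach w_k, w_j, w_s, w_g.
No other element is forced below w_r by the given relations, so the count is 4.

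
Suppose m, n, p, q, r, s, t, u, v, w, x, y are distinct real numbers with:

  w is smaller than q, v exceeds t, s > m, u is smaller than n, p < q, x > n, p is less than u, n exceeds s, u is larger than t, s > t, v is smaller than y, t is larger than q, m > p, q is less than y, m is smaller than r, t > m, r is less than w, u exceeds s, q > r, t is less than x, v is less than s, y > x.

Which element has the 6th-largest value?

Piecing the relations together gives one ordering: p < m < r < w < q < t < v < s < u < n < x < y.
Counting 6 from the largest end gives v.

v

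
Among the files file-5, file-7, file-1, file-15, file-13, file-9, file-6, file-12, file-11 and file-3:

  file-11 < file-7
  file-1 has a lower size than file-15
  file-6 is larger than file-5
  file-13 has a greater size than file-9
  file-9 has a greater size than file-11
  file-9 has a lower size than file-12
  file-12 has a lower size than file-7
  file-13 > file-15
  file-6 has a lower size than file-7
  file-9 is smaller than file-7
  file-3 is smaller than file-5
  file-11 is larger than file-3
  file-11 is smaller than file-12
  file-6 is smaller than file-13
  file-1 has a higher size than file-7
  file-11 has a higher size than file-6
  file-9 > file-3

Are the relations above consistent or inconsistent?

consistent

The single ordering file-3 < file-5 < file-6 < file-11 < file-9 < file-12 < file-7 < file-1 < file-15 < file-13 satisfies every listed relation, so no contradiction arises.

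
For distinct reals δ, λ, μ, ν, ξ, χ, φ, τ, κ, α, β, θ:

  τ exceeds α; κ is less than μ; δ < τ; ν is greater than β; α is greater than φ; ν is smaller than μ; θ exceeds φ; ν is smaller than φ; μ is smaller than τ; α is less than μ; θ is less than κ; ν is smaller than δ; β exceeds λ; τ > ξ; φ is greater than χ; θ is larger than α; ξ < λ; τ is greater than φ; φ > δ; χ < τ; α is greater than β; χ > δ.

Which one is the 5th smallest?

Piecing the relations together gives one ordering: ξ < λ < β < ν < δ < χ < φ < α < θ < κ < μ < τ.
Counting 5 from the smallest end gives δ.

δ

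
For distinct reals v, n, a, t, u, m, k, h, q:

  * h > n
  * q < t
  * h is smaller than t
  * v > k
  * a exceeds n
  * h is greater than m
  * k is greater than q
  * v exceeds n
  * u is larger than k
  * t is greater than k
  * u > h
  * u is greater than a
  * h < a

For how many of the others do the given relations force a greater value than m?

4

From m the given relations immediately reach h.
From those, a, t, u — 4 in total.
Nothing else is reachable above m; 4 in all.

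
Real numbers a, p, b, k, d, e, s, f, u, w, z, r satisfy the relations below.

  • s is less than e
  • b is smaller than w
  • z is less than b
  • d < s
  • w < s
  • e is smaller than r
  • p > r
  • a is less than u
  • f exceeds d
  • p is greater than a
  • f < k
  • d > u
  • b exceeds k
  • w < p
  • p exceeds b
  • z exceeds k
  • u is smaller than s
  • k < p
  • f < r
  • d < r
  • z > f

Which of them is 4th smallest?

Piecing the relations together gives one ordering: a < u < d < f < k < z < b < w < s < e < r < p.
Counting 4 from the smallest end gives f.

f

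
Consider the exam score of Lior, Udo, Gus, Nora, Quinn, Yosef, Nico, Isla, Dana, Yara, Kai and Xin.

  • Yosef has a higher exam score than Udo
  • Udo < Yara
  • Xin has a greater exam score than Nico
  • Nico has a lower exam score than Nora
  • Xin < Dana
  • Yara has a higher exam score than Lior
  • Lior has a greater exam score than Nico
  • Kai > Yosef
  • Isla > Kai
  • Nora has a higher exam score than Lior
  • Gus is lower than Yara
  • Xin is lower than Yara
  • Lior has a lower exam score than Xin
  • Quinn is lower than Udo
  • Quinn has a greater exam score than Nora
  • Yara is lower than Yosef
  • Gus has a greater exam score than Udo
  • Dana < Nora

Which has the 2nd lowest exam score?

Lior

Chaining the given pairs: Nico < Lior < Xin < Dana < Nora < Quinn < Udo < Gus < Yara < Yosef < Kai < Isla.
The 2nd smallest is Lior.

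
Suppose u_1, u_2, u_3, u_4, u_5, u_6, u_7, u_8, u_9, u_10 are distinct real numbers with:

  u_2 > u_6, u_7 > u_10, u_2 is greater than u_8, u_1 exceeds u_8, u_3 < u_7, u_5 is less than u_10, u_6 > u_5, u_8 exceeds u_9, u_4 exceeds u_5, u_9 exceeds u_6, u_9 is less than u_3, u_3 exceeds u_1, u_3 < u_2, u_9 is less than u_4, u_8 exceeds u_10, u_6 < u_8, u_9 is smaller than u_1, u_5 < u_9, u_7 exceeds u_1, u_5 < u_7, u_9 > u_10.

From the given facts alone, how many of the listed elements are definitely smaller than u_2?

7

From u_2 the given relations immediately reach u_6, u_8, u_3.
From those, u_5, u_10, u_9, u_1 — 7 in total.
Nothing else is reachable below u_2; 7 in all.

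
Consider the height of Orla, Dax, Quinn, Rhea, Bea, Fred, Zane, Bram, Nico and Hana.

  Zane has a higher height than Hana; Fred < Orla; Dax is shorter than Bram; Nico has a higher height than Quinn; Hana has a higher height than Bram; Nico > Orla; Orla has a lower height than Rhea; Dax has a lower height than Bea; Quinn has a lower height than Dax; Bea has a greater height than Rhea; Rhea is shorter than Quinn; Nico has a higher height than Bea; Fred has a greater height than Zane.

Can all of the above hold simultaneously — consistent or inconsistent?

inconsistent

We have Dax < Bram stated directly, yet also Bram < Hana < Zane < Fred < Orla < Rhea < Quinn < Dax by chaining the others — so Bram < Dax. Contradiction.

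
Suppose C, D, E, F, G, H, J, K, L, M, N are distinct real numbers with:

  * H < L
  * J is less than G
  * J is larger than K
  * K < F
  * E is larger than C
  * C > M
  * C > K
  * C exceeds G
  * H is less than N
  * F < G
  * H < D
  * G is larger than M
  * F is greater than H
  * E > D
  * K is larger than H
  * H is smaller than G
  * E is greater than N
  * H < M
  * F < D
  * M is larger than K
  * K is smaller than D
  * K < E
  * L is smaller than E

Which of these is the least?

H

K is not least since H < K; F is not least since H < F; L is not least since H < L; M is not least since H < M; N is not least since H < N; D is not least since K < D; J is not least since K < J; G is not least since H < G; C is not least since M < C; E is not least since L < E.
Only H has nothing below it, so H is the least.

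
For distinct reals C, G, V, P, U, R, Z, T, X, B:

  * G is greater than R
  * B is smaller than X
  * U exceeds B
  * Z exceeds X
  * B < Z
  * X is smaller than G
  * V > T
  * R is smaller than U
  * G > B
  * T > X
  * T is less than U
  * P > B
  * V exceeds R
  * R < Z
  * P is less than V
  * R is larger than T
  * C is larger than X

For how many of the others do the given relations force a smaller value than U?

4

Directly below U: B, T, R.
One step further: X (4 so far).
No other element is forced below U by the given relations, so the count is 4.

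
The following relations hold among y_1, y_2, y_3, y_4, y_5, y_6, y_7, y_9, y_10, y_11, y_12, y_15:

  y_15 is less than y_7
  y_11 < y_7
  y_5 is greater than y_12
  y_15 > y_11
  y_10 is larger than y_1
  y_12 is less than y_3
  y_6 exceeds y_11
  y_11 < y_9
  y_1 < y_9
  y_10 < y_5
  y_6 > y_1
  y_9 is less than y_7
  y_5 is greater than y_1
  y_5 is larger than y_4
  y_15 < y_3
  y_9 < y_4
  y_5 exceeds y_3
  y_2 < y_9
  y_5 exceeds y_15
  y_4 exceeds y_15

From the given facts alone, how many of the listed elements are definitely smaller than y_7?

5

Directly below y_7: y_11, y_15, y_9.
One step further: y_2, y_1 (5 so far).
Nothing else is reachable below y_7; 5 in all.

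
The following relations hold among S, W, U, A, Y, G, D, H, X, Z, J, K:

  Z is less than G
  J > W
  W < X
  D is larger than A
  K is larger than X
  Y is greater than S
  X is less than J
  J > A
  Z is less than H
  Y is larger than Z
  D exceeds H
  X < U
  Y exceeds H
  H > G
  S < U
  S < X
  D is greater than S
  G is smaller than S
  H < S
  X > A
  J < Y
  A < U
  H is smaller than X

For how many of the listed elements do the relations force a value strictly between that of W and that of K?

1

The relations place W below K. An element lies strictly between them when it is forced above W and also forced below K.
Above W: {X, J, U, Y}. Below K: {A, Z, G, H, S, X}.
Intersection: {X} — 1.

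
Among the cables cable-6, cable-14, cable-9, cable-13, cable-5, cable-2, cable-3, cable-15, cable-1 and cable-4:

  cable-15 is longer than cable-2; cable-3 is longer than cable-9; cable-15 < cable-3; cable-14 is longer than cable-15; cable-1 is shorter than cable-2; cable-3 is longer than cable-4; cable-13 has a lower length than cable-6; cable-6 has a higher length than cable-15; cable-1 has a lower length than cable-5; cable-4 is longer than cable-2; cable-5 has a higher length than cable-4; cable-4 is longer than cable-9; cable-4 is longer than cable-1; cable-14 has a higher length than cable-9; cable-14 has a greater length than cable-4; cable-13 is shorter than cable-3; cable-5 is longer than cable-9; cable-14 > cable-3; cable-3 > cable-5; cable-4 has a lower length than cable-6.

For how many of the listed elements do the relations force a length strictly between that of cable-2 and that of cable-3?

The relations place cable-2 below cable-3. An element lies strictly between them when it is forced above cable-2 and also forced below cable-3.
Above cable-2: {cable-15, cable-4, cable-5, cable-14, cable-6}. Below cable-3: {cable-9, cable-1, cable-15, cable-13, cable-4, cable-5}.
Intersection: {cable-15, cable-4, cable-5} — 3.

3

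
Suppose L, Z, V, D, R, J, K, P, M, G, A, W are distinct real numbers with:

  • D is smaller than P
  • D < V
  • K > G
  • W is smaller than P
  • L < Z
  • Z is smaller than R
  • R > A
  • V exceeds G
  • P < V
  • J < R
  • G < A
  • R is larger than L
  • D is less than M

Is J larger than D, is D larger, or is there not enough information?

Following every chain through D: above D we get M, P, V.
J is not reached, and no chain runs the other way from J to D.
So the given relations leave the order of D and J undetermined.

undetermined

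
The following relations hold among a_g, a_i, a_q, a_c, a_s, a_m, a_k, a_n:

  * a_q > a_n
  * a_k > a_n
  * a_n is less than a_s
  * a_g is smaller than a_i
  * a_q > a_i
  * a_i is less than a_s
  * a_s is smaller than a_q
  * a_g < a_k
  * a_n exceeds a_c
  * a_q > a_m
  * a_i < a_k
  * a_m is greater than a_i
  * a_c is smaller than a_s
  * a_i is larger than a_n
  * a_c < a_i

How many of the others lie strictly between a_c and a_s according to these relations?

2

The relations place a_c below a_s. An element lies strictly between them when it is forced above a_c and also forced below a_s.
Above a_c: {a_n, a_i, a_m, a_q, a_k}. Below a_s: {a_g, a_n, a_i}.
Intersection: {a_n, a_i} — 2.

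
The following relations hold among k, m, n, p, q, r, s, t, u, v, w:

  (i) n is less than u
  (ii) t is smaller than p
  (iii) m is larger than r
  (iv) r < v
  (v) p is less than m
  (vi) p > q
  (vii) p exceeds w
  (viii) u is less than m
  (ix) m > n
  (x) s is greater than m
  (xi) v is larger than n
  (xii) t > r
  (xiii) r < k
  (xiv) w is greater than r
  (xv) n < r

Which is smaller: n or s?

n

n < r and r < t give n < t.
Then t < p extends the chain to p.
With p < m: n < r < t < p < m.
Then m < s extends the chain to s.
So n < s; n is the smaller of the two.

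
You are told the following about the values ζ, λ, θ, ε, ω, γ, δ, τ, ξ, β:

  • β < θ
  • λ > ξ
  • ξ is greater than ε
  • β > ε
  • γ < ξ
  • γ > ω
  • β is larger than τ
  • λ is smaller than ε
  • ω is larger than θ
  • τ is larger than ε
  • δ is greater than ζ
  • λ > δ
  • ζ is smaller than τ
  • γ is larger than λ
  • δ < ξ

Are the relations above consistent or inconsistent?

inconsistent

Chaining the given relations yields λ < ε < τ < β < θ < ω < γ < ξ, so λ < ξ. But one relation states ξ < λ. These cannot both hold.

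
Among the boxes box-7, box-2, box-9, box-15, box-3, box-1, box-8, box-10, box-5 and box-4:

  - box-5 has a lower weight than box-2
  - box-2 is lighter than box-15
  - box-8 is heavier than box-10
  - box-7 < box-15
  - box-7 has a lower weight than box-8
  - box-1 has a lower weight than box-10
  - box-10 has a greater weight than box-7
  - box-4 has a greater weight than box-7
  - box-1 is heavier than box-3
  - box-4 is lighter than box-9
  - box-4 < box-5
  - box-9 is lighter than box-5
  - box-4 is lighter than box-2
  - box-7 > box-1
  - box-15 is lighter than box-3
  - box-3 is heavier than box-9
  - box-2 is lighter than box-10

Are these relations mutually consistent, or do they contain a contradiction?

inconsistent

Chaining the given relations yields box-7 < box-4 < box-9 < box-5 < box-2 < box-15 < box-3 < box-1, so box-7 < box-1. But one relation states box-1 < box-7. These cannot both hold.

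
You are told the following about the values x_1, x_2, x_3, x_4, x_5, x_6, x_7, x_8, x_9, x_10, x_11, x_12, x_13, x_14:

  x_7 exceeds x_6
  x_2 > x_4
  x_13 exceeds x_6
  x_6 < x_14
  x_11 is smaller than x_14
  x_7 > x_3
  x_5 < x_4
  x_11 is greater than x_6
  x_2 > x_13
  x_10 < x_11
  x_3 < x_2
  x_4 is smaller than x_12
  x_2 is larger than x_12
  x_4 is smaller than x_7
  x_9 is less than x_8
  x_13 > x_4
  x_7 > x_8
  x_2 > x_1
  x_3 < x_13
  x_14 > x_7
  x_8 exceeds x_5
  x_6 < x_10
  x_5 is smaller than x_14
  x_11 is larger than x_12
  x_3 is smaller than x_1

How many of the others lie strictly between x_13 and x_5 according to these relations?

The relations place x_5 below x_13. An element lies strictly between them when it is forced above x_5 and also forced below x_13.
Above x_5: {x_8, x_4, x_12, x_7, x_11, x_2, x_14}. Below x_13: {x_3, x_6, x_4}.
Intersection: {x_4} — 1.

1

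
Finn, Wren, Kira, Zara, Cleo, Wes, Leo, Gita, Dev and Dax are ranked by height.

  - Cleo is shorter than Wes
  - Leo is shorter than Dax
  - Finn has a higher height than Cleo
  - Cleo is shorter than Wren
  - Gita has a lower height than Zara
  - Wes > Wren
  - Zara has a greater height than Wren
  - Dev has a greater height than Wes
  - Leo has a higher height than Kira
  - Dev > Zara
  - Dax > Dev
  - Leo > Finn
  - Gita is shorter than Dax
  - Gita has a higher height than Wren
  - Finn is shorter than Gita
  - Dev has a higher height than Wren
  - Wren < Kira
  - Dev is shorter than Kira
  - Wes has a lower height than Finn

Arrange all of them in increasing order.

Cleo < Wren < Wes < Finn < Gita < Zara < Dev < Kira < Leo < Dax

Each adjacent pair is fixed by a given relation: Cleo < Wren; Wren < Wes; Wes < Finn; Finn < Gita; Gita < Zara; Zara < Dev; Dev < Kira; Kira < Leo; Leo < Dax. Chaining them end to end gives the full order.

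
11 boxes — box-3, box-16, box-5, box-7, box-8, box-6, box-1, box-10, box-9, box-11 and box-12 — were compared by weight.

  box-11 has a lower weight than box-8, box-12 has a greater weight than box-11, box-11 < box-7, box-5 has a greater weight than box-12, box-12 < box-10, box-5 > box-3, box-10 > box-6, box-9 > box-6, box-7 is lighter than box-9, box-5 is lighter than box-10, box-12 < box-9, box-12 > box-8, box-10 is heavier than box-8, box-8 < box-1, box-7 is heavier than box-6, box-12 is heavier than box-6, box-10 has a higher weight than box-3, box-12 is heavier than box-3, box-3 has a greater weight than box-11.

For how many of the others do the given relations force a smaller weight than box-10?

Directly below box-10: box-8, box-6, box-3, box-12, box-5.
One step further: box-11 (6 so far).
No other element is forced below box-10 by the given relations, so the count is 6.

6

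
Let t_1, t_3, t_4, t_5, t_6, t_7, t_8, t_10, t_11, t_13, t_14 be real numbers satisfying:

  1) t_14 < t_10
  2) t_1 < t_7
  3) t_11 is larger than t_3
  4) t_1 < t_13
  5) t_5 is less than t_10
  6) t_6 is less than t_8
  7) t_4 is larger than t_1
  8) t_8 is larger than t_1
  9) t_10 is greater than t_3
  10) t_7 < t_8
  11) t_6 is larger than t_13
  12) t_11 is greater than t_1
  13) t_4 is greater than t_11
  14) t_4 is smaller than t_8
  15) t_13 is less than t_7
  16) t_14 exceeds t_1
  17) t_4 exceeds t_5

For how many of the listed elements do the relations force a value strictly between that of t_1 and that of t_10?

1

The relations place t_1 below t_10. An element lies strictly between them when it is forced above t_1 and also forced below t_10.
Above t_1: {t_14, t_11, t_4, t_13, t_6, t_7, t_8}. Below t_10: {t_14, t_5, t_3}.
Intersection: {t_14} — 1.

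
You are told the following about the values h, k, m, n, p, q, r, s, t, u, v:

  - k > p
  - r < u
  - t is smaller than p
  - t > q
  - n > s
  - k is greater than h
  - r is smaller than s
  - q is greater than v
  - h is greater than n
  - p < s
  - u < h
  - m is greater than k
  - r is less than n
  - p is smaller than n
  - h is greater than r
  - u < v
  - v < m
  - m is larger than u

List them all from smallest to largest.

r < u < v < q < t < p < s < n < h < k < m

Nothing is placed below r, so it is least; from there r < u; u < v; v < q; q < t; t < p; p < s; s < n; n < h; h < k; k < m, each given directly.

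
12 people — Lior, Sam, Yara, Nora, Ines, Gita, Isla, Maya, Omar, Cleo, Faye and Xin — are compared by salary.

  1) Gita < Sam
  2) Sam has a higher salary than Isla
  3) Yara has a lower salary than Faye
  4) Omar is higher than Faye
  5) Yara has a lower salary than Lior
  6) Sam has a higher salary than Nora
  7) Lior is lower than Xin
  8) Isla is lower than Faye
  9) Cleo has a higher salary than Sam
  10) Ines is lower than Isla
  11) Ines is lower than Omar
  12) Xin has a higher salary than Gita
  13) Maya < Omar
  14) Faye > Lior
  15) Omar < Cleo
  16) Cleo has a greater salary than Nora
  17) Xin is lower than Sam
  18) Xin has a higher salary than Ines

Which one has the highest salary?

Chaining downward from Cleo: directly below it, Nora, Sam, Omar; then Gita, Ines, Maya, Isla, Xin, Faye; then Yara, Lior.
That covers every other element, and nothing is given above Cleo, so Cleo is the highest salary.

Cleo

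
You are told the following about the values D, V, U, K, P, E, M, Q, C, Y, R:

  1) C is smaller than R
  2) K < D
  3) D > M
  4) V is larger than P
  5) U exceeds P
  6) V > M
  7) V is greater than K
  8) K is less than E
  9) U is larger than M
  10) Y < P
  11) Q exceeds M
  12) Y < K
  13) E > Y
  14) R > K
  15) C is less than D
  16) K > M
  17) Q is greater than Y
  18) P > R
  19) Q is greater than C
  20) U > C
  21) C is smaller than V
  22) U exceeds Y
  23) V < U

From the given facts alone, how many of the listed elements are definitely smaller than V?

Directly below V: M, C, K, P.
One step further: Y, R (6 so far).
Nothing else is reachable below V; 6 in all.

6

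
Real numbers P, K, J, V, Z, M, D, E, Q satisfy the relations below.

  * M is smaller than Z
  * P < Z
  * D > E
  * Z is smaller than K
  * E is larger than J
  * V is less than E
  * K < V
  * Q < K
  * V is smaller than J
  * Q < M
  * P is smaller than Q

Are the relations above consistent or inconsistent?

Every relation is compatible with P < Q < M < Z < K < V < J < E < D; the set is consistent.

consistent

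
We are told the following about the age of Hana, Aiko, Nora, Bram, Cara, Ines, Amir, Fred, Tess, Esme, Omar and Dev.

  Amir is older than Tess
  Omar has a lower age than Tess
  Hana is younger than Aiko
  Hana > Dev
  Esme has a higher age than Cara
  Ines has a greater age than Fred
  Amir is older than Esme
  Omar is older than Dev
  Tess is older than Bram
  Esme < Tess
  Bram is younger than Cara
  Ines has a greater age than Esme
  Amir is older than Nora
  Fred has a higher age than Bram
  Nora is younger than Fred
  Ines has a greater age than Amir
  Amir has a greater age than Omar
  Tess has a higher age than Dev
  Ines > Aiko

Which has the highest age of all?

Chaining downward from Ines: directly below it, Fred, Esme, Aiko, Amir; then Nora, Omar, Hana, Bram, Cara, Tess; then Dev.
That covers every other element, and nothing is given above Ines, so Ines is the highest age.

Ines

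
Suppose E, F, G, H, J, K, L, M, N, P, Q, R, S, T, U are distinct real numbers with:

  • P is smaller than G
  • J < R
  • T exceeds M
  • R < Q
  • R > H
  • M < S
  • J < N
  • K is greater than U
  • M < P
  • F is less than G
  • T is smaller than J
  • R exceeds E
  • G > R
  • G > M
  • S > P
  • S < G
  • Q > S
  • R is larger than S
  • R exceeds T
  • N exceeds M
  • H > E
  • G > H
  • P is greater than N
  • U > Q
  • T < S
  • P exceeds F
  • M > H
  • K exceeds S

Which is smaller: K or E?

The relevant relations are E < H; H < M; M < T; T < J; J < N; N < P; P < S; S < R; R < Q; Q < U; U < K.
Together: E < H < M < T < J < N < P < S < R < Q < U < K.
So E < K; E is the smaller of the two.

E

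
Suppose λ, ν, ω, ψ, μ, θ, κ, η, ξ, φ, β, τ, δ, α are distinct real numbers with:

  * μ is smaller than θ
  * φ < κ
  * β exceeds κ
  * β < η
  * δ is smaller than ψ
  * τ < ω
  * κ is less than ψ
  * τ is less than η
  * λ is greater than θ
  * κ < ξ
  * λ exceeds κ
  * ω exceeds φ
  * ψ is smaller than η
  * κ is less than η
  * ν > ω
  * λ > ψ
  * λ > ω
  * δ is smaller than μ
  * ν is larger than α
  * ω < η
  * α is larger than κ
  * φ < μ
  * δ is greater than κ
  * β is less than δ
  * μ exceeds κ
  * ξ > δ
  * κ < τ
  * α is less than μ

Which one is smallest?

κ is not least since φ < κ; β is not least since κ < β; τ is not least since κ < τ; δ is not least since β < δ; ω is not least since φ < ω; α is not least since κ < α; ν is not least since ω < ν; μ is not least since φ < μ; ψ is not least since δ < ψ; ξ is not least since δ < ξ; η is not least since ψ < η; θ is not least since μ < θ; λ is not least since θ < λ.
Only φ has nothing below it, so φ is the smallest.

φ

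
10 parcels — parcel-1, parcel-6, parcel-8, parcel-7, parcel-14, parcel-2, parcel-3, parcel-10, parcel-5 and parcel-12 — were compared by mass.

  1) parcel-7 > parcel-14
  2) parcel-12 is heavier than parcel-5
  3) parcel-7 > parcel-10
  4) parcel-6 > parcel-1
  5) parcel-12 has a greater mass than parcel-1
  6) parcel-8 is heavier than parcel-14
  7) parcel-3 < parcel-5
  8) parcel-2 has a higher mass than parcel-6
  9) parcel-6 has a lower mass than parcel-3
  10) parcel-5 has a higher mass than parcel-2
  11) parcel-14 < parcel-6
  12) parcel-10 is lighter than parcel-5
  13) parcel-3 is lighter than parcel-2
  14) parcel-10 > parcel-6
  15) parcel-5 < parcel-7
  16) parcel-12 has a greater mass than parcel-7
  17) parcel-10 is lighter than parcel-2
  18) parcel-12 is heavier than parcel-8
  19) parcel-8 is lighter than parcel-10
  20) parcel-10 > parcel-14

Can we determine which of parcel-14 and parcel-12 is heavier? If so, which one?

Chaining the given relations: parcel-14 < parcel-6 < parcel-10 < parcel-2 < parcel-5 < parcel-12.
So parcel-12 is heavier.

parcel-12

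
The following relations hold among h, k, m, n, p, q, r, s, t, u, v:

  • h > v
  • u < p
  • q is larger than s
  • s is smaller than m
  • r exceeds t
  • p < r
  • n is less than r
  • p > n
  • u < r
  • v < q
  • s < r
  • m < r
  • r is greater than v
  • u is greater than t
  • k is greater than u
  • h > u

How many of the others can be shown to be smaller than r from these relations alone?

7

The elements the relations force below r are t, v, u, s, n, m, p — no chain reaches any other.
That is 7.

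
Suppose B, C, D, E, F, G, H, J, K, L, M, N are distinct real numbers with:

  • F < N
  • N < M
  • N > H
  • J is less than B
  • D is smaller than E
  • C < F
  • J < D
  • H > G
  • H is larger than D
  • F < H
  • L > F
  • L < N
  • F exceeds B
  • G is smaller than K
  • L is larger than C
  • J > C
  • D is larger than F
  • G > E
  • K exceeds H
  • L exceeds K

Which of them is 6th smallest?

Piecing the relations together gives one ordering: C < J < B < F < D < E < G < H < K < L < N < M.
The 6th smallest is E.

E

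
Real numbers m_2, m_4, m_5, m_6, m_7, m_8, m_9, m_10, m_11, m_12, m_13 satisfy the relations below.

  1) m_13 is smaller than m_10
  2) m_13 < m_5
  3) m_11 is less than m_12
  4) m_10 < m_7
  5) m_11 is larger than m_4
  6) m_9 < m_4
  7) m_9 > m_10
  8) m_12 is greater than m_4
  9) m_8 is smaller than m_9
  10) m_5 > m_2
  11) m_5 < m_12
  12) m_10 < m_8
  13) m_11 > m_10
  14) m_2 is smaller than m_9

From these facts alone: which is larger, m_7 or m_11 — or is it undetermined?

undetermined

Following every chain through m_7: below m_7 we get m_13, m_10.
m_11 is not reached, and no chain runs the other way from m_11 to m_7.
So the given relations leave the order of m_7 and m_11 undetermined.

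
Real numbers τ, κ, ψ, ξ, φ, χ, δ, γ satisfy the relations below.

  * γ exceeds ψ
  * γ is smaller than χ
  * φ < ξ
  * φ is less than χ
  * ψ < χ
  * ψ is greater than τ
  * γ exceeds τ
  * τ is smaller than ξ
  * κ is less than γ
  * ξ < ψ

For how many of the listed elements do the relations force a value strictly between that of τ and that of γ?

Chaining upward from τ reaches: ξ, ψ, χ.
Chaining downward from γ reaches: φ, ξ, κ, ψ.
Strictly between τ and γ are those in both lists: ξ, ψ — 2 elements.

2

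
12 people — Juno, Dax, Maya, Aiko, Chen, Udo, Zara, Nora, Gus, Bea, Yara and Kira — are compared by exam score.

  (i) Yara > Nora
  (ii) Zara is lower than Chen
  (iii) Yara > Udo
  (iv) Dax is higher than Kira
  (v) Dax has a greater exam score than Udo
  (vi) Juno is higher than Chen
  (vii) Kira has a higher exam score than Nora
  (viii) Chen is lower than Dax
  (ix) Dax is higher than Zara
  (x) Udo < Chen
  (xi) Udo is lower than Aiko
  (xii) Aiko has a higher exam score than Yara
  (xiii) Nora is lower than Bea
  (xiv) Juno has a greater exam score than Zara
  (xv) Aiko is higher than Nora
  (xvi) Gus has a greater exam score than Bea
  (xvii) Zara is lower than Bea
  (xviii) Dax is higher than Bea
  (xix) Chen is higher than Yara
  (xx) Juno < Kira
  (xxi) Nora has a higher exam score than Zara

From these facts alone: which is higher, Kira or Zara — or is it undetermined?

Kira

Zara < Nora and Nora < Yara give Zara < Yara.
Then Yara < Chen extends the chain to Chen.
With Chen < Juno: Zara < Nora < Yara < Chen < Juno.
Then Juno < Kira extends the chain to Kira.
So Kira is higher.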